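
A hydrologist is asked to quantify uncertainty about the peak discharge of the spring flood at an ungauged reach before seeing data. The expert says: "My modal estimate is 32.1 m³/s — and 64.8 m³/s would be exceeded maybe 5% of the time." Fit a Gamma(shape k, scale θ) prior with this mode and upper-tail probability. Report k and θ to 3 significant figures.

k ≈ 6.61, θ ≈ 5.72

Gamma(k,θ) with k>1 has mode (k−1)θ, so θ = 32.1/(k−1).
Need P(X < 64.8) = 0.95 with θ tied to k this way. Start at k = 2, θ = 32.1: P(X<64.8) ≈ 0.599.
Too low — raise k to concentrate. Iterating converges to k ≈ 6.61.
Then θ = 32.1/(6.61−1) ≈ 5.72.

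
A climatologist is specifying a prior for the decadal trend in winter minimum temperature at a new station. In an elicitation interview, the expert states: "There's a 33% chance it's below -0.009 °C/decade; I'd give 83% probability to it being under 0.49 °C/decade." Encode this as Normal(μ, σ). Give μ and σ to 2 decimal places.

The p-quantile of Normal(μ,σ) is μ + z_p·σ, with z_{0.33} = -0.4399 and z_{0.83} = 0.9542.
Eliminate σ: μ = (z₂·x₁ − z₁·x₂)/(z₂ − z₁) = (0.9542·-0.009 − (-0.4399)·0.49)/1.394 = 0.15.
Then σ = (x₂ − x₁)/(z₂ − z₁) = (0.49 − -0.009)/1.394 = 0.36.

μ = 0.15, σ = 0.36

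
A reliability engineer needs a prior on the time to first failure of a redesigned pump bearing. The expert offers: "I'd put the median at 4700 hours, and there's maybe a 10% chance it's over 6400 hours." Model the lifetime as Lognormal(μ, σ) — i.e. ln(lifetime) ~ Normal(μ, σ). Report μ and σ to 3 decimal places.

μ ≈ 8.455, σ ≈ 0.241

If T ~ Lognormal(μ,σ) then ln T ~ Normal(μ,σ), so the p-quantile of ln T is μ + z_p·σ.
ln(4700) = 8.455 and ln(6400) = 8.764; z_{0.5} = 0, z_{0.9} = 1.282.
σ = (8.764 − 8.455)/(1.282 − (0)) = 0.241.
μ = 8.455 − (0)·0.241 = 8.455.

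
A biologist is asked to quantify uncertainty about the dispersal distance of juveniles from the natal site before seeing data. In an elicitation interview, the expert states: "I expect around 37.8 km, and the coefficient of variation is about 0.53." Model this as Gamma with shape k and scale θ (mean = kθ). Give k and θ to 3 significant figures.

For Gamma(k, scale θ): mean = kθ, variance = kθ², so CV = 1/√k.
CV = 0.53, hence k = 1/CV² = 3.56.
Then θ = mean/k = 37.8/3.56 = 10.6.

k ≈ 3.56, θ ≈ 10.6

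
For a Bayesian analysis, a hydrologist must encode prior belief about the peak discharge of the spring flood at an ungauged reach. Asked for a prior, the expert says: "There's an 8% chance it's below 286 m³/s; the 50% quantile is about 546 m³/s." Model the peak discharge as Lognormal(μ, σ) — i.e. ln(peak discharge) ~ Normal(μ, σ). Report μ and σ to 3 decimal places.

If T ~ Lognormal(μ,σ) then ln T ~ Normal(μ,σ), so the p-quantile of ln T is μ + z_p·σ.
ln(286) = 5.656 and ln(546) = 6.303; z_{0.08} = -1.405, z_{0.5} = 0.
σ = (6.303 − 5.656)/(0 − (-1.405)) = 0.460.
μ = 5.656 − (-1.405)·0.460 = 6.303.

μ ≈ 6.303, σ ≈ 0.460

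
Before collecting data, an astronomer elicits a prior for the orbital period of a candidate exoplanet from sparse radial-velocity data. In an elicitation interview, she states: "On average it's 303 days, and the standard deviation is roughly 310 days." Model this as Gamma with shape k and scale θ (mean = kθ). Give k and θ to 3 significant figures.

k ≈ 0.955, θ ≈ 317

For Gamma(k, scale θ): mean = kθ, variance = kθ², so CV = 1/√k.
CV = SD/mean = 310/303 = 1.023, hence k = 1/CV² = 0.955.
Then θ = mean/k = 303/0.955 = 317.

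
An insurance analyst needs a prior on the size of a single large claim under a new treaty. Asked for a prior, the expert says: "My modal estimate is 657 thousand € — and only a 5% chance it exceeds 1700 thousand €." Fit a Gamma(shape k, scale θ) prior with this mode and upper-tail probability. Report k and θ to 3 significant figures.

Gamma(k,θ) with k>1 has mode (k−1)θ, so θ = 657/(k−1).
Need P(X < 1700) = 0.95 with θ tied to k this way. Start at k = 2, θ = 657: P(X<1700) ≈ 0.730.
Too low — raise k to concentrate. Iterating converges to k ≈ 3.99.
Then θ = 657/(3.99−1) ≈ 220.

k ≈ 3.99, θ ≈ 220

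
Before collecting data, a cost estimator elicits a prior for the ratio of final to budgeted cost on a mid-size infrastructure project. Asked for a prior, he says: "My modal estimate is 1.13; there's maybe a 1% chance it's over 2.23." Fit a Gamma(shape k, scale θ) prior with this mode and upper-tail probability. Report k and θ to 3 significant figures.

k ≈ 11.7, θ ≈ 0.106

Gamma(k,θ) with k>1 has mode (k−1)θ, so θ = 1.13/(k−1).
Need P(X < 2.23) = 0.99 with θ tied to k this way. Start at k = 2, θ = 1.13: P(X<2.23) ≈ 0.587.
Too low — raise k to concentrate. Iterating converges to k ≈ 11.7.
Then θ = 1.13/(11.7−1) ≈ 0.106.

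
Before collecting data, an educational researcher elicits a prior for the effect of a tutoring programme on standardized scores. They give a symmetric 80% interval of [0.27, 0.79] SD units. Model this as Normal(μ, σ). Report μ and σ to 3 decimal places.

μ = 0.530, σ = 0.203

A symmetric 80% interval runs μ ± z·σ with z = 1.282.
Half-width = 0.26, so σ = 0.26/1.282 = 0.203.
μ is the interval midpoint, 0.530.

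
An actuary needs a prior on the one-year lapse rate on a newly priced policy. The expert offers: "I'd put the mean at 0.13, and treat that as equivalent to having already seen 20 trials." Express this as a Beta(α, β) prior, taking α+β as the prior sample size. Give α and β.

α = 2.6, β = 17.4

Under the effective-sample-size interpretation, Beta(α, β) has prior mean α/(α+β) and prior sample size α+β.
So α+β = 20 and α/(α+β) = 0.13, giving α = 0.13·20 = 2.6 and β = 20 − 2.6 = 17.4.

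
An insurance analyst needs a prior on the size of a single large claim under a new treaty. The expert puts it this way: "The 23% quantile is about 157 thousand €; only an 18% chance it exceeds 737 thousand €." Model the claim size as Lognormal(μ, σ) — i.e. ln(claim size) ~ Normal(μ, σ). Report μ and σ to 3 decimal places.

μ ≈ 5.747, σ ≈ 0.935

If T ~ Lognormal(μ,σ) then ln T ~ Normal(μ,σ), so the p-quantile of ln T is μ + z_p·σ.
ln(157) = 5.056 and ln(737) = 6.603; z_{0.23} = -0.7388, z_{0.82} = 0.9154.
σ = (6.603 − 5.056)/(0.9154 − (-0.7388)) = 0.935.
μ = 5.056 − (-0.7388)·0.935 = 5.747.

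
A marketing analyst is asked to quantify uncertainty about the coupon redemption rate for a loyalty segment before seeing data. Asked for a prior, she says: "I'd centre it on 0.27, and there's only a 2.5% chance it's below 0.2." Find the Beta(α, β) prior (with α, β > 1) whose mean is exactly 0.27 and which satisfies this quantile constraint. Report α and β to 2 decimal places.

With mean 0.27 fixed, write α = 0.27s, β = 0.73s where s = α+β.
Need P(θ < 0.2) = 0.025 under Beta(0.27s, 0.73s). Normal approximation: (q−m)/√(m(1−m)/s) ≈ z_{0.025} = -1.96, so s ≈ 0.27·0.73·(-1.96)²/(0.2−0.27)² = 154.5.
At s = 154.5: P(θ<0.2) ≈ 0.020. Adjusting to match 0.025 gives s ≈ 140.03.
So α = 0.27·140.03 ≈ 37.81, β = 0.73·140.03 ≈ 102.22.

α ≈ 37.81, β ≈ 102.22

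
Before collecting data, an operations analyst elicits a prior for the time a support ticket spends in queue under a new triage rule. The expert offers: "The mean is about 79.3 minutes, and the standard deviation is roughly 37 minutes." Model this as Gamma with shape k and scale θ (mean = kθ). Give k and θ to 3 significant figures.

For Gamma(k, scale θ): mean = kθ, variance = kθ², so CV = 1/√k.
CV = SD/mean = 37/79.3 = 0.4666, hence k = 1/CV² = 4.59.
Then θ = mean/k = 79.3/4.59 = 17.3.

k ≈ 4.59, θ ≈ 17.3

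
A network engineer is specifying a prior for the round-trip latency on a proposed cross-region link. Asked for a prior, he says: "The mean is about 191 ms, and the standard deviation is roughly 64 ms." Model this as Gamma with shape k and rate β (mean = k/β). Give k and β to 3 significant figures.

For Gamma(k, rate β): mean = k/β, variance = k/β², so CV = 1/√k.
CV = SD/mean = 64/191 = 0.3351, hence k = 1/CV² = 8.91.
Then β = k/mean = 8.91/191 = 0.0466.

k ≈ 8.91, β ≈ 0.0466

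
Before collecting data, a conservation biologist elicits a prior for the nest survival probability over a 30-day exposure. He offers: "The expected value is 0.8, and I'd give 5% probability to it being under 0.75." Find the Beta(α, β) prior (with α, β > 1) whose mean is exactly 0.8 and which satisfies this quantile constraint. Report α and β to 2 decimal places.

With mean 0.8 fixed, write α = 0.8s, β = 0.2s where s = α+β.
Need P(θ < 0.75) = 0.05 under Beta(0.8s, 0.2s). Normal approximation: (q−m)/√(m(1−m)/s) ≈ z_{0.05} = -1.64, so s ≈ 0.8·0.2·(-1.64)²/(0.75−0.8)² = 173.2.
At s = 173.2: P(θ<0.75) ≈ 0.056. Adjusting to match 0.05 gives s ≈ 185.28.
So α = 0.8·185.28 ≈ 148.23, β = 0.2·185.28 ≈ 37.06.

α ≈ 148.23, β ≈ 37.06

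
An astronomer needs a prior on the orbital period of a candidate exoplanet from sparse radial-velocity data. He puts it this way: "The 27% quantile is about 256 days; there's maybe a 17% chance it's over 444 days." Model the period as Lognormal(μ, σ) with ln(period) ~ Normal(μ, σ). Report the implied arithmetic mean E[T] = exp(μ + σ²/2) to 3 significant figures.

If T ~ Lognormal(μ,σ) then ln T ~ Normal(μ,σ), so the p-quantile of ln T is μ + z_p·σ.
ln(256) = 5.545 and ln(444) = 6.096; z_{0.27} = -0.6128, z_{0.83} = 0.9542.
σ = (6.096 − 5.545)/(0.9542 − (-0.6128)) = 0.351.
μ = 5.545 − (-0.6128)·0.351 = 5.761.
E[T] = exp(μ + σ²/2) = exp(5.761 + 0.0617) = 338 days.

E[T] ≈ 338 days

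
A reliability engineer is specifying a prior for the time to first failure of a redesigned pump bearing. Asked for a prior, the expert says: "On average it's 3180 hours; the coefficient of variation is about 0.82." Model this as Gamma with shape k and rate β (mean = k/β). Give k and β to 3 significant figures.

k ≈ 1.49, β ≈ 0.000468

For Gamma(k, rate β): mean = k/β, variance = k/β², so CV = 1/√k.
CV = 0.82, hence k = 1/CV² = 1.49.
Then β = k/mean = 1.49/3180 = 0.000468.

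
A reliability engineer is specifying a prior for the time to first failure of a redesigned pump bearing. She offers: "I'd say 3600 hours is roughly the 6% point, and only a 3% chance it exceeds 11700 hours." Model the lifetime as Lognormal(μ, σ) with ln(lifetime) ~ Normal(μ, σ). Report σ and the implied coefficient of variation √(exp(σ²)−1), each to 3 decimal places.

σ ≈ 0.343, CV ≈ 0.353

If T ~ Lognormal(μ,σ) then ln T ~ Normal(μ,σ), so the p-quantile of ln T is μ + z_p·σ.
ln(3600) = 8.189 and ln(11700) = 9.367; z_{0.06} = -1.555, z_{0.97} = 1.881.
σ = (9.367 − 8.189)/(1.881 − (-1.555)) = 0.343.
μ = 8.189 − (-1.555)·0.343 = 8.722.
CV = √(exp(σ²)−1) = √(exp(0.1177)−1) = 0.353.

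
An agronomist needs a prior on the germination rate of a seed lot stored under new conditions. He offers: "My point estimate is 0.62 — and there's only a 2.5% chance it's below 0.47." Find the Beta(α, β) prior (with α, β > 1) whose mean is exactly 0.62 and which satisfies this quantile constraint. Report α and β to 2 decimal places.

α ≈ 25.92, β ≈ 15.89

With mean 0.62 fixed, write α = 0.62s, β = 0.38s where s = α+β.
Need P(θ < 0.47) = 0.025 under Beta(0.62s, 0.38s). Normal approximation: (q−m)/√(m(1−m)/s) ≈ z_{0.025} = -1.96, so s ≈ 0.62·0.38·(-1.96)²/(0.47−0.62)² = 40.2.
At s = 40.2: P(θ<0.47) ≈ 0.027. Adjusting to match 0.025 gives s ≈ 41.81.
So α = 0.62·41.81 ≈ 25.92, β = 0.38·41.81 ≈ 15.89.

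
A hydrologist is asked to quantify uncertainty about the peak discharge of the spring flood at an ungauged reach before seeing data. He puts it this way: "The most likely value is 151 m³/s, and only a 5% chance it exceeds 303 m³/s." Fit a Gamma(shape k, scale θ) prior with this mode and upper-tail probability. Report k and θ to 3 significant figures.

Gamma(k,θ) with k>1 has mode (k−1)θ, so θ = 151/(k−1).
Need P(X < 303) = 0.95 with θ tied to k this way. Start at k = 2, θ = 151: P(X<303) ≈ 0.596.
Too low — raise k to concentrate. Iterating converges to k ≈ 6.71.
Then θ = 151/(6.71−1) ≈ 26.4.

k ≈ 6.71, θ ≈ 26.4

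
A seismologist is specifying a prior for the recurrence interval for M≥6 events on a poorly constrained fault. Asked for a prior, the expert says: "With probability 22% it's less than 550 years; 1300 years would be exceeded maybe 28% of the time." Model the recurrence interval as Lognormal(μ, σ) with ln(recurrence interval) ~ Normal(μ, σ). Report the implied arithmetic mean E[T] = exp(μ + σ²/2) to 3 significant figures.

E[T] ≈ 1100 years

If T ~ Lognormal(μ,σ) then ln T ~ Normal(μ,σ), so the p-quantile of ln T is μ + z_p·σ.
ln(550) = 6.31 and ln(1300) = 7.17; z_{0.22} = -0.7722, z_{0.72} = 0.5828.
σ = (7.17 − 6.31)/(0.5828 − (-0.7722)) = 0.635.
μ = 6.31 − (-0.7722)·0.635 = 6.800.
E[T] = exp(μ + σ²/2) = exp(6.800 + 0.2015) = 1100 years.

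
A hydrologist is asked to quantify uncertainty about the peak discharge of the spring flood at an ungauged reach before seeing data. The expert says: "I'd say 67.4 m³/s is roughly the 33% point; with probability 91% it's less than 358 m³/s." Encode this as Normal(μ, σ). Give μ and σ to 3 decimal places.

μ = 139.193, σ = 163.197

For Normal(μ,σ), the p-quantile is μ + z_p·σ. Here z_{0.33} = -0.4399, z_{0.91} = 1.341.
So 67.4 = μ − 0.4399σ and 358 = μ + 1.341σ.
Subtracting: σ = (358 − 67.4)/(1.341 − (-0.4399)) = 163.197.
Then μ = 67.4 − (-0.4399)·163.197 = 139.193.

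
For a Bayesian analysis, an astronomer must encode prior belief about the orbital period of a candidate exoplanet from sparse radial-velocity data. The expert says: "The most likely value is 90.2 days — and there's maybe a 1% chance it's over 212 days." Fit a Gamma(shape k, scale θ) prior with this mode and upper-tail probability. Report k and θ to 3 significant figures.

Gamma(k,θ) with k>1 has mode (k−1)θ, so θ = 90.2/(k−1).
Need P(X < 212) = 0.99 with θ tied to k this way. Start at k = 2, θ = 90.2: P(X<212) ≈ 0.681.
Too low — raise k to concentrate. Iterating converges to k ≈ 7.51.
Then θ = 90.2/(7.51−1) ≈ 13.8.

k ≈ 7.51, θ ≈ 13.8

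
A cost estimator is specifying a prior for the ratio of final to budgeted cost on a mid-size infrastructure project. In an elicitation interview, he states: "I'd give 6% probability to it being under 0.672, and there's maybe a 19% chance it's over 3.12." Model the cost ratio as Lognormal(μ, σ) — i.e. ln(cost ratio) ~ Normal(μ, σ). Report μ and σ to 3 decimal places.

If T ~ Lognormal(μ,σ) then ln T ~ Normal(μ,σ), so the p-quantile of ln T is μ + z_p·σ.
ln(0.672) = -0.3975 and ln(3.12) = 1.138; z_{0.06} = -1.555, z_{0.81} = 0.8779.
σ = (1.138 − -0.3975)/(0.8779 − (-1.555)) = 0.631.
μ = -0.3975 − (-1.555)·0.631 = 0.584.

μ ≈ 0.584, σ ≈ 0.631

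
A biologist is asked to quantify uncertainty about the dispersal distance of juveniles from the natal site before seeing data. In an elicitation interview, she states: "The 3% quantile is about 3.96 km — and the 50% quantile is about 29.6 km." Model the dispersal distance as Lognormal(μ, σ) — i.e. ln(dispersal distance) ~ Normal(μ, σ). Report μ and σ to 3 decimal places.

μ ≈ 3.388, σ ≈ 1.070

If T ~ Lognormal(μ,σ) then ln T ~ Normal(μ,σ), so the p-quantile of ln T is μ + z_p·σ.
ln(3.96) = 1.376 and ln(29.6) = 3.388; z_{0.03} = -1.881, z_{0.5} = 0.
σ = (3.388 − 1.376)/(0 − (-1.881)) = 1.070.
μ = 1.376 − (-1.881)·1.070 = 3.388.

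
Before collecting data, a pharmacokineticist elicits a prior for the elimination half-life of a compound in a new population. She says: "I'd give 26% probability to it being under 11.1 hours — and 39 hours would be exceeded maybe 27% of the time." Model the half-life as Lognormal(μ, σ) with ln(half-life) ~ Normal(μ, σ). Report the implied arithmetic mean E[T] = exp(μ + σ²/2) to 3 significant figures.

If T ~ Lognormal(μ,σ) then ln T ~ Normal(μ,σ), so the p-quantile of ln T is μ + z_p·σ.
ln(11.1) = 2.407 and ln(39) = 3.664; z_{0.26} = -0.6433, z_{0.73} = 0.6128.
σ = (3.664 − 2.407)/(0.6128 − (-0.6433)) = 1.000.
μ = 2.407 − (-0.6433)·1.000 = 3.051.
E[T] = exp(μ + σ²/2) = exp(3.051 + 0.5004) = 34.8 hours.

E[T] ≈ 34.8 hours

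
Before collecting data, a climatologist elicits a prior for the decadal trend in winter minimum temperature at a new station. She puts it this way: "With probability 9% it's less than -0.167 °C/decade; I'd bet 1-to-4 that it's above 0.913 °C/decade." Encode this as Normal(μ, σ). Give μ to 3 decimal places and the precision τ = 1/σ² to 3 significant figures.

For Normal(μ,σ), the p-quantile is μ + z_p·σ. Here z_{0.09} = -1.341, z_{0.8} = 0.8416.
So -0.167 = μ − 1.341σ and 0.913 = μ + 0.8416σ.
Subtracting: σ = (0.913 − -0.167)/(0.8416 − (-1.341)) = 0.495.
Then μ = -0.167 − (-1.341)·0.495 = 0.497.
Precision τ = 1/σ² = 1/0.4949² = 4.08.

μ = 0.497, τ = 4.08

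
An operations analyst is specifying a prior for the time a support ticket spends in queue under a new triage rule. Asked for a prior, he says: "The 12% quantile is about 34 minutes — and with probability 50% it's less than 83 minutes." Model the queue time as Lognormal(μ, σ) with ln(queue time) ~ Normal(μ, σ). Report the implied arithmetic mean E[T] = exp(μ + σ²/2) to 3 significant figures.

If T ~ Lognormal(μ,σ) then ln T ~ Normal(μ,σ), so the p-quantile of ln T is μ + z_p·σ.
ln(34) = 3.526 and ln(83) = 4.419; z_{0.12} = -1.175, z_{0.5} = 0.
σ = (4.419 − 3.526)/(0 − (-1.175)) = 0.760.
μ = 3.526 − (-1.175)·0.760 = 4.419.
E[T] = exp(μ + σ²/2) = exp(4.419 + 0.2885) = 111 minutes.

E[T] ≈ 111 minutes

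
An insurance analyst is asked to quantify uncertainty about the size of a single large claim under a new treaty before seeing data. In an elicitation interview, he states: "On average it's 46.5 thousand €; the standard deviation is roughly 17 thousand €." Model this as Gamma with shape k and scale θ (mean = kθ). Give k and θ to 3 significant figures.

k ≈ 7.48, θ ≈ 6.22

For Gamma(k, scale θ): mean = kθ, variance = kθ², so CV = 1/√k.
CV = SD/mean = 17/46.5 = 0.3656, hence k = 1/CV² = 7.48.
Then θ = mean/k = 46.5/7.48 = 6.22.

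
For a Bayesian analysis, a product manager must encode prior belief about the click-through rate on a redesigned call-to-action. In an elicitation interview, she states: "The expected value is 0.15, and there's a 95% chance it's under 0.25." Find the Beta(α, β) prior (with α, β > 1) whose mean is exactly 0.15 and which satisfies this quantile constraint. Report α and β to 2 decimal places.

α ≈ 6.10, β ≈ 34.55

With mean 0.15 fixed, write α = 0.15s, β = 0.85s where s = α+β.
Need P(θ < 0.25) = 0.95 under Beta(0.15s, 0.85s). Normal approximation: (q−m)/√(m(1−m)/s) ≈ z_{0.95} = 1.64, so s ≈ 0.15·0.85·(1.64)²/(0.25−0.15)² = 34.5.
At s = 34.5: P(θ<0.25) ≈ 0.937. Adjusting to match 0.95 gives s ≈ 40.65.
So α = 0.15·40.65 ≈ 6.10, β = 0.85·40.65 ≈ 34.55.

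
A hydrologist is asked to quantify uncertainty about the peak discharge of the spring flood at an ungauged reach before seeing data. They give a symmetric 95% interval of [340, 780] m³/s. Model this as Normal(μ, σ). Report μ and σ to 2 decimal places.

μ = 560.00, σ = 112.25

A symmetric 95% interval runs μ ± z·σ with z = 1.96.
Half-width = 220, so σ = 220/1.96 = 112.25.
μ is the interval midpoint, 560.00.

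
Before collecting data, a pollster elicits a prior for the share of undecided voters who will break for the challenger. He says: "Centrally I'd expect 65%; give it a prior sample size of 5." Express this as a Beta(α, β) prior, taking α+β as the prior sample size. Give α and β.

α = 3.25, β = 1.75

Under the effective-sample-size interpretation, Beta(α, β) has prior mean α/(α+β) and prior sample size α+β.
So α+β = 5 and α/(α+β) = 0.65, giving α = 0.65·5 = 3.25 and β = 5 − 3.25 = 1.75.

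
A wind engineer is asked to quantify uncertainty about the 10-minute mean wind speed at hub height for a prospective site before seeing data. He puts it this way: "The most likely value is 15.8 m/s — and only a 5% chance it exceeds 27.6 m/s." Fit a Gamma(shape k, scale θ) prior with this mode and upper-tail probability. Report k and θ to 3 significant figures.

k ≈ 9.97, θ ≈ 1.76

Gamma(k,θ) with k>1 has mode (k−1)θ, so θ = 15.8/(k−1).
Need P(X < 27.6) = 0.95 with θ tied to k this way. Start at k = 2, θ = 15.8: P(X<27.6) ≈ 0.521.
Too low — raise k to concentrate. Iterating converges to k ≈ 9.97.
Then θ = 15.8/(9.97−1) ≈ 1.76.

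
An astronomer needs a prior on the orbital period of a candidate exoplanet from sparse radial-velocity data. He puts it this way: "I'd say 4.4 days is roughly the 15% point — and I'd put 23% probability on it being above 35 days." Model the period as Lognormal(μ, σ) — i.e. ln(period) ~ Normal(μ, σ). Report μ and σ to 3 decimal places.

μ ≈ 2.692, σ ≈ 1.168

If T ~ Lognormal(μ,σ) then ln T ~ Normal(μ,σ), so the p-quantile of ln T is μ + z_p·σ.
ln(4.4) = 1.482 and ln(35) = 3.555; z_{0.15} = -1.036, z_{0.77} = 0.7388.
σ = (3.555 − 1.482)/(0.7388 − (-1.036)) = 1.168.
μ = 1.482 − (-1.036)·1.168 = 2.692.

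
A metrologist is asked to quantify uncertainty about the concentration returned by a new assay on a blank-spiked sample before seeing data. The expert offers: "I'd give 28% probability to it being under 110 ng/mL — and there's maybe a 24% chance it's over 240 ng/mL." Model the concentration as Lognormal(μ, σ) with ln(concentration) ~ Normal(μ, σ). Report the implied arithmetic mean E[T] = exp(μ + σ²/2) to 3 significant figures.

E[T] ≈ 188 ng/mL

If T ~ Lognormal(μ,σ) then ln T ~ Normal(μ,σ), so the p-quantile of ln T is μ + z_p·σ.
ln(110) = 4.7 and ln(240) = 5.481; z_{0.28} = -0.5828, z_{0.76} = 0.7063.
σ = (5.481 − 4.7)/(0.7063 − (-0.5828)) = 0.605.
μ = 4.7 − (-0.5828)·0.605 = 5.053.
E[T] = exp(μ + σ²/2) = exp(5.053 + 0.1831) = 188 ng/mL.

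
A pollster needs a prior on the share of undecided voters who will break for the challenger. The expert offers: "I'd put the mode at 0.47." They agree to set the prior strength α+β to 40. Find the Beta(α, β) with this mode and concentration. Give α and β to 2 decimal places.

For α,β > 1 the Beta mode is (α−1)/(α+β−2). With α+β = 40, the mode is (α−1)/38.
Set (α−1)/38 = 0.47 → α = 1 + 0.47·38 = 18.86.
β = 40 − α = 21.14.

α = 18.86, β = 21.14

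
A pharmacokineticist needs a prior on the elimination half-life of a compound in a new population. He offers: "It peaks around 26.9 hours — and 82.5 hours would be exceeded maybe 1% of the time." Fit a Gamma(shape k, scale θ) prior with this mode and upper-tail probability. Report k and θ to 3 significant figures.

Gamma(k,θ) with k>1 has mode (k−1)θ, so θ = 26.9/(k−1).
Need P(X < 82.5) = 0.99 with θ tied to k this way. Start at k = 2, θ = 26.9: P(X<82.5) ≈ 0.811.
Too low — raise k to concentrate. Iterating converges to k ≈ 4.57.
Then θ = 26.9/(4.57−1) ≈ 7.54.

k ≈ 4.57, θ ≈ 7.54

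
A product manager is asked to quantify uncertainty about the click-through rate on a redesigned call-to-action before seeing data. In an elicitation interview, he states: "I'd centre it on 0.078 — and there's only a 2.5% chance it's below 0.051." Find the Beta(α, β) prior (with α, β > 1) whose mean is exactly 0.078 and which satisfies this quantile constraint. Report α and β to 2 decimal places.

With mean 0.078 fixed, write α = 0.078s, β = 0.922s where s = α+β.
Need P(θ < 0.051) = 0.025 under Beta(0.078s, 0.922s). Normal approximation: (q−m)/√(m(1−m)/s) ≈ z_{0.025} = -1.96, so s ≈ 0.078·0.922·(-1.96)²/(0.051−0.078)² = 379.0.
At s = 379.0: P(θ<0.051) ≈ 0.015. Adjusting to match 0.025 gives s ≈ 313.31.
So α = 0.078·313.31 ≈ 24.44, β = 0.922·313.31 ≈ 288.87.

α ≈ 24.44, β ≈ 288.87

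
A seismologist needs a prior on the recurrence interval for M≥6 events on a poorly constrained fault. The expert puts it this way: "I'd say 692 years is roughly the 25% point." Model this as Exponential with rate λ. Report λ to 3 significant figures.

λ ≈ 0.000416

P(T < 692.0) = 1 − e^(−λ·692.0) = 0.25, so λ = −ln(1−0.25)/692.0 = −ln(0.75)/692.0 = 0.000416.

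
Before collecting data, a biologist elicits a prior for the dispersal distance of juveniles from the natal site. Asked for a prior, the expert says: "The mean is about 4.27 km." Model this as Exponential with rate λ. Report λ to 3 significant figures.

Exponential mean = 1/λ, so λ = 1/4.27 = 0.234.

λ ≈ 0.234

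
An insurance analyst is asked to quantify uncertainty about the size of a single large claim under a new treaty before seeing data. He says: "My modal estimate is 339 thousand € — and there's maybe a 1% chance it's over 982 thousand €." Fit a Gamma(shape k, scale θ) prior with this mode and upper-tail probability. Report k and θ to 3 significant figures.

k ≈ 5.01, θ ≈ 84.5

Gamma(k,θ) with k>1 has mode (k−1)θ, so θ = 339/(k−1).
Need P(X < 982) = 0.99 with θ tied to k this way. Start at k = 2, θ = 339: P(X<982) ≈ 0.785.
Too low — raise k to concentrate. Iterating converges to k ≈ 5.01.
Then θ = 339/(5.01−1) ≈ 84.5.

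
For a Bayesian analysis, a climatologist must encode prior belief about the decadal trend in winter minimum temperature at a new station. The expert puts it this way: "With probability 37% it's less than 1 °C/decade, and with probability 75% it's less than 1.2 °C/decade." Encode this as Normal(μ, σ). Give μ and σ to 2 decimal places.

The p-quantile of Normal(μ,σ) is μ + z_p·σ, with z_{0.37} = -0.3319 and z_{0.75} = 0.6745.
Eliminate σ: μ = (z₂·x₁ − z₁·x₂)/(z₂ − z₁) = (0.6745·1 − (-0.3319)·1.2)/1.006 = 1.07.
Then σ = (x₂ − x₁)/(z₂ − z₁) = (1.2 − 1)/1.006 = 0.20.

μ = 1.07, σ = 0.20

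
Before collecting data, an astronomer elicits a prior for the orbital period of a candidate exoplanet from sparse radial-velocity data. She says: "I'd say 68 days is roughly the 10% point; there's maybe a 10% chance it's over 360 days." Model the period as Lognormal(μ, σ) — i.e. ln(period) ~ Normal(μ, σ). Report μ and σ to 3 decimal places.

If T ~ Lognormal(μ,σ) then ln T ~ Normal(μ,σ), so the p-quantile of ln T is μ + z_p·σ.
ln(68) = 4.22 and ln(360) = 5.886; z_{0.1} = -1.282, z_{0.9} = 1.282.
σ = (5.886 − 4.22)/(1.282 − (-1.282)) = 0.650.
μ = 4.22 − (-1.282)·0.650 = 5.053.

μ ≈ 5.053, σ ≈ 0.650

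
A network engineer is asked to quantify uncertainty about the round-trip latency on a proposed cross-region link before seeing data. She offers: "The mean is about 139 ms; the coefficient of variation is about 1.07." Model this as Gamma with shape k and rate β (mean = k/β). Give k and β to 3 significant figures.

For Gamma(k, rate β): mean = k/β, variance = k/β², so CV = 1/√k.
CV = 1.07, hence k = 1/CV² = 0.873.
Then β = k/mean = 0.873/139 = 0.00628.

k ≈ 0.873, β ≈ 0.00628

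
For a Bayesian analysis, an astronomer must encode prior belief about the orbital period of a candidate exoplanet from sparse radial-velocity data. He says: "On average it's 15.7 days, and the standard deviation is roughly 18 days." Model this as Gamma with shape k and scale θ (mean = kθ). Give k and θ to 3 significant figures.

k ≈ 0.761, θ ≈ 20.6

For Gamma(k, scale θ): mean = kθ, variance = kθ², so CV = 1/√k.
CV = SD/mean = 18/15.7 = 1.146, hence k = 1/CV² = 0.761.
Then θ = mean/k = 15.7/0.761 = 20.6.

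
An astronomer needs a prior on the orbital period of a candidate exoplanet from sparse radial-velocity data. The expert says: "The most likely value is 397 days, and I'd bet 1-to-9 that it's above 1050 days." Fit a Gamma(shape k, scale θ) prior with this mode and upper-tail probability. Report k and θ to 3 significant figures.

k ≈ 3.03, θ ≈ 196

Gamma(k,θ) with k>1 has mode (k−1)θ, so θ = 397/(k−1).
Need P(X < 1050) = 0.9 with θ tied to k this way. Start at k = 2, θ = 397: P(X<1050) ≈ 0.741.
Too low — raise k to concentrate. Iterating converges to k ≈ 3.03.
Then θ = 397/(3.03−1) ≈ 196.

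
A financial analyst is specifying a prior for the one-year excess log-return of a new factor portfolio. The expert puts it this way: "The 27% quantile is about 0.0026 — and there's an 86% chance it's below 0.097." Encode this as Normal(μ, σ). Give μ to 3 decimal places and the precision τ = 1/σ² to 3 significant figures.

μ = 0.037, τ = 322

The p-quantile of Normal(μ,σ) is μ + z_p·σ, with z_{0.27} = -0.6128 and z_{0.86} = 1.08.
Eliminate σ: μ = (z₂·x₁ − z₁·x₂)/(z₂ − z₁) = (1.08·0.0026 − (-0.6128)·0.097)/1.693 = 0.037.
Then σ = (x₂ − x₁)/(z₂ − z₁) = (0.097 − 0.0026)/1.693 = 0.056.
Precision τ = 1/σ² = 1/0.05575² = 322.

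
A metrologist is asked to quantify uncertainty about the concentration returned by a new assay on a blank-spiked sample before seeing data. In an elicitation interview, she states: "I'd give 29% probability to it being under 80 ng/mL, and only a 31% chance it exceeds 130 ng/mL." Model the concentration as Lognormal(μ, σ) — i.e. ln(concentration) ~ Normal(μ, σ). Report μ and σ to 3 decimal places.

μ ≈ 4.638, σ ≈ 0.463

If T ~ Lognormal(μ,σ) then ln T ~ Normal(μ,σ), so the p-quantile of ln T is μ + z_p·σ.
ln(80) = 4.382 and ln(130) = 4.868; z_{0.29} = -0.5534, z_{0.69} = 0.4959.
σ = (4.868 − 4.382)/(0.4959 − (-0.5534)) = 0.463.
μ = 4.382 − (-0.5534)·0.463 = 4.638.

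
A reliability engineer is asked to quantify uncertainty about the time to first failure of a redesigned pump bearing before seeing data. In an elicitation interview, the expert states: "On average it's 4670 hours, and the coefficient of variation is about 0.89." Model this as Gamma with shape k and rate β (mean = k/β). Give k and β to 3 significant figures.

k ≈ 1.26, β ≈ 0.00027

For Gamma(k, rate β): mean = k/β, variance = k/β², so CV = 1/√k.
CV = 0.89, hence k = 1/CV² = 1.26.
Then β = k/mean = 1.26/4670 = 0.00027.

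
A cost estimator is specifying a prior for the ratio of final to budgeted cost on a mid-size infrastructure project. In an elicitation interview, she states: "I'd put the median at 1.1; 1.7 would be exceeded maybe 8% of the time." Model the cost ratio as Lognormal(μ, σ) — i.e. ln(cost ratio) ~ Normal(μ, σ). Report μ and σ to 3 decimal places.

μ ≈ 0.095, σ ≈ 0.310

If T ~ Lognormal(μ,σ) then ln T ~ Normal(μ,σ), so the p-quantile of ln T is μ + z_p·σ.
ln(1.1) = 0.09531 and ln(1.7) = 0.5306; z_{0.5} = 0, z_{0.92} = 1.405.
σ = (0.5306 − 0.09531)/(1.405 − (0)) = 0.310.
μ = 0.09531 − (0)·0.310 = 0.095.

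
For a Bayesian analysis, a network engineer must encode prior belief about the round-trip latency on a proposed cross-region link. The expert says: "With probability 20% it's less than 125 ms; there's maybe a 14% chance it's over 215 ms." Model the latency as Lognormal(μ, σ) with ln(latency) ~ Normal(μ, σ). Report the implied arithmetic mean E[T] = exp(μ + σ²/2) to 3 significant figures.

E[T] ≈ 165 ms

If T ~ Lognormal(μ,σ) then ln T ~ Normal(μ,σ), so the p-quantile of ln T is μ + z_p·σ.
ln(125) = 4.828 and ln(215) = 5.371; z_{0.2} = -0.8416, z_{0.86} = 1.08.
σ = (5.371 − 4.828)/(1.08 − (-0.8416)) = 0.282.
μ = 4.828 − (-0.8416)·0.282 = 5.066.
E[T] = exp(μ + σ²/2) = exp(5.066 + 0.0398) = 165 ms.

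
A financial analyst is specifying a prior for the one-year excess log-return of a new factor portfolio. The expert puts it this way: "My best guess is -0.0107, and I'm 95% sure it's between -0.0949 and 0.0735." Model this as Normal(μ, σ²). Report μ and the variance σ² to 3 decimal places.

μ = -0.011, σ² = 0.002

A symmetric 95% interval runs μ ± z·σ with z = 1.96.
Half-width = 0.0842, so σ = 0.0842/1.96 = 0.0430 and σ² = 0.002.
μ is the stated best guess, -0.011.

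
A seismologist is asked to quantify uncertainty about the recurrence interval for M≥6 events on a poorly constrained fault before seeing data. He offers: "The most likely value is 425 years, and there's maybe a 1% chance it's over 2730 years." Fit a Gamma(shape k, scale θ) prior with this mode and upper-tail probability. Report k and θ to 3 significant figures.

Gamma(k,θ) with k>1 has mode (k−1)θ, so θ = 425/(k−1).
Need P(X < 2730) = 0.99 with θ tied to k this way. Start at k = 2, θ = 425: P(X<2730) ≈ 0.988.
Too low — raise k to concentrate. Iterating converges to k ≈ 2.05.
Then θ = 425/(2.05−1) ≈ 406.

k ≈ 2.05, θ ≈ 406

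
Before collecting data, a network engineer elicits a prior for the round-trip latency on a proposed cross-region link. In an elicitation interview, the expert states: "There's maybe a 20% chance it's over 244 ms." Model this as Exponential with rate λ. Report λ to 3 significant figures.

λ ≈ 0.0066

P(T > 244.0) = e^(−λ·244.0) = 0.2, so λ = −ln(0.2)/244.0 = 0.0066.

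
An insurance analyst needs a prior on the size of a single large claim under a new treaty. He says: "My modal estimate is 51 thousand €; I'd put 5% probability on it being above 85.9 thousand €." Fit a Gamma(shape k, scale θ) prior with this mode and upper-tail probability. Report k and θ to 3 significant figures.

k ≈ 11.3, θ ≈ 4.96

Gamma(k,θ) with k>1 has mode (k−1)θ, so θ = 51/(k−1).
Need P(X < 85.9) = 0.95 with θ tied to k this way. Start at k = 2, θ = 51: P(X<85.9) ≈ 0.502.
Too low — raise k to concentrate. Iterating converges to k ≈ 11.3.
Then θ = 51/(11.3−1) ≈ 4.96.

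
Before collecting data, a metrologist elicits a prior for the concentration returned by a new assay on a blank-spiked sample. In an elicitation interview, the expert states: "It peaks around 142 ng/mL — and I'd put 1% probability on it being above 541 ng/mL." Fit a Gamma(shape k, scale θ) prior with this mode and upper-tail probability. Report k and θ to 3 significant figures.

k ≈ 3.37, θ ≈ 60

Gamma(k,θ) with k>1 has mode (k−1)θ, so θ = 142/(k−1).
Need P(X < 541) = 0.99 with θ tied to k this way. Start at k = 2, θ = 142: P(X<541) ≈ 0.893.
Too low — raise k to concentrate. Iterating converges to k ≈ 3.37.
Then θ = 142/(3.37−1) ≈ 60.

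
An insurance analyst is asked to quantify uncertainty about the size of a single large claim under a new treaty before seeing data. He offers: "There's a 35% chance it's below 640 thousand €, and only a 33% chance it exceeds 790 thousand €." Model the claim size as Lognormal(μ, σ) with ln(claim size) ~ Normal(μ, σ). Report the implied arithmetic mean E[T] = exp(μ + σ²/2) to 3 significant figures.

E[T] ≈ 729 thousand €

If T ~ Lognormal(μ,σ) then ln T ~ Normal(μ,σ), so the p-quantile of ln T is μ + z_p·σ.
ln(640) = 6.461 and ln(790) = 6.672; z_{0.35} = -0.3853, z_{0.67} = 0.4399.
σ = (6.672 − 6.461)/(0.4399 − (-0.3853)) = 0.255.
μ = 6.461 − (-0.3853)·0.255 = 6.560.
E[T] = exp(μ + σ²/2) = exp(6.560 + 0.0326) = 729 thousand €.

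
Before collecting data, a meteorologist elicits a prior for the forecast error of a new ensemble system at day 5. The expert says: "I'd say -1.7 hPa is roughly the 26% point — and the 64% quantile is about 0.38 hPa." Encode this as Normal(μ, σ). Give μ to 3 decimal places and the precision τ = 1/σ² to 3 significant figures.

μ = -0.364, τ = 0.232

The p-quantile of Normal(μ,σ) is μ + z_p·σ, with z_{0.26} = -0.6433 and z_{0.64} = 0.3585.
Eliminate σ: μ = (z₂·x₁ − z₁·x₂)/(z₂ − z₁) = (0.3585·-1.7 − (-0.6433)·0.38)/1.002 = -0.364.
Then σ = (x₂ − x₁)/(z₂ − z₁) = (0.38 − -1.7)/1.002 = 2.076.
Precision τ = 1/σ² = 1/2.076² = 0.232.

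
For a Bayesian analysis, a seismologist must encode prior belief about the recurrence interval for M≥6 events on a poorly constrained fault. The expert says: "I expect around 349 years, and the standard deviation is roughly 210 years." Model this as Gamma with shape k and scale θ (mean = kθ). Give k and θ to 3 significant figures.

For Gamma(k, scale θ): mean = kθ, variance = kθ², so CV = 1/√k.
CV = SD/mean = 210/349 = 0.6017, hence k = 1/CV² = 2.76.
Then θ = mean/k = 349/2.76 = 126.

k ≈ 2.76, θ ≈ 126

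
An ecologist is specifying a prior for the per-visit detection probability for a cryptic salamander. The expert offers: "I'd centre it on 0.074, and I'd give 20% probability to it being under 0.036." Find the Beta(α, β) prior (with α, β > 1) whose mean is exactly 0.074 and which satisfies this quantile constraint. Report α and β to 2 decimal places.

α ≈ 2.51, β ≈ 31.44

With mean 0.074 fixed, write α = 0.074s, β = 0.926s where s = α+β.
Need P(θ < 0.036) = 0.2 under Beta(0.074s, 0.926s). Normal approximation: (q−m)/√(m(1−m)/s) ≈ z_{0.2} = -0.842, so s ≈ 0.074·0.926·(-0.842)²/(0.036−0.074)² = 33.6.
At s = 33.6: P(θ<0.036) ≈ 0.202. Adjusting to match 0.2 gives s ≈ 33.95.
So α = 0.074·33.95 ≈ 2.51, β = 0.926·33.95 ≈ 31.44.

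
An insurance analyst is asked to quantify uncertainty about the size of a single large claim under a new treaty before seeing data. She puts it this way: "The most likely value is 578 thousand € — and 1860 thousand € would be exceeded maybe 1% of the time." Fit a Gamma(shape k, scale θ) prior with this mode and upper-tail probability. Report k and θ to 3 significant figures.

k ≈ 4.24, θ ≈ 178

Gamma(k,θ) with k>1 has mode (k−1)θ, so θ = 578/(k−1).
Need P(X < 1860) = 0.99 with θ tied to k this way. Start at k = 2, θ = 578: P(X<1860) ≈ 0.831.
Too low — raise k to concentrate. Iterating converges to k ≈ 4.24.
Then θ = 578/(4.24−1) ≈ 178.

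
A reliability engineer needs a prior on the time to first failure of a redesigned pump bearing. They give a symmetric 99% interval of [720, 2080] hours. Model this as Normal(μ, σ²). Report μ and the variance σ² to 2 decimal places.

A symmetric 99% interval runs μ ± z·σ with z = 2.576.
Half-width = 680, so σ = 680/2.576 = 263.993 and σ² = 69692.12.
μ is the interval midpoint, 1400.00.

μ = 1400.00, σ² = 69692.12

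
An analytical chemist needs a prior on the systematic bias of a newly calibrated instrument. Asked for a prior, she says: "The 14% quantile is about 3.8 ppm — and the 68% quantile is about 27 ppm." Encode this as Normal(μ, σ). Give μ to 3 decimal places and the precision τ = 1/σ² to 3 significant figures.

For Normal(μ,σ), the p-quantile is μ + z_p·σ. Here z_{0.14} = -1.08, z_{0.68} = 0.4677.
So 3.8 = μ − 1.08σ and 27 = μ + 0.4677σ.
Subtracting: σ = (27 − 3.8)/(0.4677 − (-1.08)) = 14.987.
Then μ = 3.8 − (-1.08)·14.987 = 19.991.
Precision τ = 1/σ² = 1/14.99² = 0.00445.

μ = 19.991, τ = 0.00445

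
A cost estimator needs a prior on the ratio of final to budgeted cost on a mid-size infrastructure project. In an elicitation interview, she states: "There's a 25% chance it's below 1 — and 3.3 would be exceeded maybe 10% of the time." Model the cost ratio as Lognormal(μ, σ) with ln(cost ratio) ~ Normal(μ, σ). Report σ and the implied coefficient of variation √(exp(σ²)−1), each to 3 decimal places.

If T ~ Lognormal(μ,σ) then ln T ~ Normal(μ,σ), so the p-quantile of ln T is μ + z_p·σ.
ln(1) = 0 and ln(3.3) = 1.194; z_{0.25} = -0.6745, z_{0.9} = 1.282.
σ = (1.194 − 0)/(1.282 − (-0.6745)) = 0.610.
μ = 0 − (-0.6745)·0.610 = 0.412.
CV = √(exp(σ²)−1) = √(exp(0.3726)−1) = 0.672.

σ ≈ 0.610, CV ≈ 0.672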